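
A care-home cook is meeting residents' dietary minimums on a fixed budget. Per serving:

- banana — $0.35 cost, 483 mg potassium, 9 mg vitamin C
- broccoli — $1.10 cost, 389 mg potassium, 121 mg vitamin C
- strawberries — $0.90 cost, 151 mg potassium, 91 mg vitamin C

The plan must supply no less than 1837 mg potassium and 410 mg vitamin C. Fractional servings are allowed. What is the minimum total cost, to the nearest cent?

Minimising a linear cost over {potassium ≥ 1837, vitamin C ≥ 410, servings ≥ 0} — the optimum is at a vertex, using one or two foods.
banana only: max(1837/483, 410/9) = 45.56 servings → $15.94.
broccoli only: max(1837/389, 410/121) = 4.722 servings → $5.19.
strawberries only: max(1837/151, 410/91) = 12.17 servings → $10.95.
banana + broccoli with both tight: 1.143 servings and 3.303 servings → $4.03.
banana + strawberries with both tight: 2.471 servings and 4.261 servings → $4.70.
broccoli + strawberries: intersection lies outside the first quadrant.
The minimum over all feasible corners is $4.03.

$4.03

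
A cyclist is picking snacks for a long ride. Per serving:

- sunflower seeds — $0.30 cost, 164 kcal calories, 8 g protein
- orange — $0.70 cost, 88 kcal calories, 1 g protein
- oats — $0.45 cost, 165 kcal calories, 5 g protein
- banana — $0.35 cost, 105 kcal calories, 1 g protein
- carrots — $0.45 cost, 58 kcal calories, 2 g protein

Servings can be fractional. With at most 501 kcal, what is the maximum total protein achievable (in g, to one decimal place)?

Protein per kcal: sunflower seeds 0.04878, carrots 0.03448, oats 0.0303, orange 0.01136, banana 0.009524.
With no serving limits, spend the whole calories allowance on sunflower seeds: 501 kcal / 164 kcal × 8 g = 24.4 g.

24.4 g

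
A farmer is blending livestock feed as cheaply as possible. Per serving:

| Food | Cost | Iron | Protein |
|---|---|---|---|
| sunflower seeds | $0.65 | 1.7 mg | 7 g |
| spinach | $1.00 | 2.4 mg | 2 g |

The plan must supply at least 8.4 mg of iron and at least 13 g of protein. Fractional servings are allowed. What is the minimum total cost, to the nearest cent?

$3.21

A basic optimal solution has at most two foods positive. Try each food alone and each pair with both targets met exactly.
sunflower seeds only: max(8.4/1.7, 13/7) = 4.941 servings → $3.21.
spinach only: max(8.4/2.4, 13/2) = 6.5 servings → $6.50.
sunflower seeds + spinach with both tight: 1.075 servings and 2.739 servings → $3.44.
Cheapest feasible corner: $3.21.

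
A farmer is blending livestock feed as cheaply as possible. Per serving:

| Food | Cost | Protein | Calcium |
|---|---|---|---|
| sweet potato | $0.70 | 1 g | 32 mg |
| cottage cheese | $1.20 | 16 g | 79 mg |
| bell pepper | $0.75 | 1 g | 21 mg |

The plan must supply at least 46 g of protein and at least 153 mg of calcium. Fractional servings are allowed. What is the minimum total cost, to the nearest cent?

$3.45

Minimising a linear cost over {protein ≥ 46, calcium ≥ 153, servings ≥ 0} — the optimum is at a vertex, using one or two foods.
sweet potato only: max(46/1, 153/32) = 46 servings → $32.20.
cottage cheese only: max(46/16, 153/79) = 2.875 servings → $3.45.
bell pepper only: max(46/1, 153/21) = 46 servings → $34.50.
sweet potato + cottage cheese: the both-tight solution has a negative serving — not a feasible corner.
sweet potato + bell pepper with both targets exact would need a negative amount; discard.
cottage cheese + bell pepper with both targets exact would need a negative amount; discard.
Cheapest feasible corner: $3.45.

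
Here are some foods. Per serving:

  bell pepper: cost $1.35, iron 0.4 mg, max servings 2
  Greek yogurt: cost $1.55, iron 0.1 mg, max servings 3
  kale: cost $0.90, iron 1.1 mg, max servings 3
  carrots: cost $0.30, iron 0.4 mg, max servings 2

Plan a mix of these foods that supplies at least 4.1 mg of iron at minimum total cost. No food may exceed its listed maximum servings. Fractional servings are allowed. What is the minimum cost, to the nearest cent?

$3.30

Cost per mg of iron: carrots $0.7500, kale $0.8182, bell pepper $3.3750, Greek yogurt $15.5000.
Take 2 servings of carrots: +0.8 mg iron for $0.60 (total $0.60, still need 3.3 mg).
Take 3 servings of kale: +3.3 mg iron for $2.70 (total $3.30, still need 0.0 mg).
Greedy by cheapest-per-mg is optimal for a single linear constraint, so the minimum cost is $3.30.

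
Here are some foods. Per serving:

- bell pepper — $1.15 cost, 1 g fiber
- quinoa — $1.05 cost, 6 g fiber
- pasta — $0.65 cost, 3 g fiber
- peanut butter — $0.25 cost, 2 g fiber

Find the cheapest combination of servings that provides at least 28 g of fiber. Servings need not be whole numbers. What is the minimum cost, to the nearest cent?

$3.50

Cost per g of fiber: peanut butter $0.1250, quinoa $0.1750, pasta $0.2167, bell pepper $1.1500.
With no serving limits, use only peanut butter: 28 g / 2 g = 14 servings × $0.25 = $3.50.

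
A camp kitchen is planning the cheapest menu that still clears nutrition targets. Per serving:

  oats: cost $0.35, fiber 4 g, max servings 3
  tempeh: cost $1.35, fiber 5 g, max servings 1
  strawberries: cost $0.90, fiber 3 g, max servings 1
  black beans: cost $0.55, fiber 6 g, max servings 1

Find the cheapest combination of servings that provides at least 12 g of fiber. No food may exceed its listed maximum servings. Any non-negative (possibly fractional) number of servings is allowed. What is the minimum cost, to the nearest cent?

Cost per g of fiber: oats $0.0875, black beans $0.0917, tempeh $0.2700, strawberries $0.3000.
Take 3 servings of oats: +12.0 g fiber for $1.05 (total $1.05, still need 0.0 g).
Filling from the cheapest source first is optimal under one linear minimum: $1.05.

$1.05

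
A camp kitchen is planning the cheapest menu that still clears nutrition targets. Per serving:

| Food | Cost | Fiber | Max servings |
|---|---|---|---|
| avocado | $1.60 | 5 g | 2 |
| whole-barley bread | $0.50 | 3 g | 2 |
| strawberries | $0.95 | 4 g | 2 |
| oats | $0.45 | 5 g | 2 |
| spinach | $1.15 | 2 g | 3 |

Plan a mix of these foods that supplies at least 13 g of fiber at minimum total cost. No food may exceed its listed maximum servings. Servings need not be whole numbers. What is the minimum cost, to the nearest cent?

$1.40

Cost per g of fiber: oats $0.0900, whole-barley bread $0.1667, strawberries $0.2375, avocado $0.3200, spinach $0.5750.
Take 2 servings of oats: +10.0 g fiber for $0.90 (total $0.90, still need 3.0 g).
Take 1 serving of whole-barley bread: +3.0 g fiber for $0.50 (total $1.40, still need 0.0 g).
Greedy by cheapest-per-g is optimal for a single linear constraint, so the minimum cost is $1.40.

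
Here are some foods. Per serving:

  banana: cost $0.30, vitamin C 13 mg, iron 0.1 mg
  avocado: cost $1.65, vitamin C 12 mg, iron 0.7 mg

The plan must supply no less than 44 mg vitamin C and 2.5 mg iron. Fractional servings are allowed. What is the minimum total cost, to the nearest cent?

The cheapest plan sits at a corner of the feasible region — with two constraints it uses at most two foods.
banana only: max(44/13, 2.5/0.1) = 25 servings → $7.50.
avocado only: max(44/12, 2.5/0.7) = 3.667 servings → $6.05.
banana + avocado with both tight: 0.1013 servings and 3.557 servings → $5.90.
Cheapest feasible corner: $5.90.

$5.90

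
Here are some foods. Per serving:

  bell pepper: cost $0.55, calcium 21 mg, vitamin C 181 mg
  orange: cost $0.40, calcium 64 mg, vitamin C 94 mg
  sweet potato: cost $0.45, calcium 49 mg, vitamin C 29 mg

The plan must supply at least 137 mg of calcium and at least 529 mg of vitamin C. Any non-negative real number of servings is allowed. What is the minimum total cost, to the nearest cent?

$1.77

For a min-cost LP with two ≥-constraints, a basic feasible solution has at most two positive variables.
bell pepper only: max(137/21, 529/181) = 6.524 servings → $3.59.
orange only: max(137/64, 529/94) = 5.628 servings → $2.25.
sweet potato only: max(137/49, 529/29) = 18.24 servings → $8.21.
bell pepper + orange with both tight: 2.183 servings and 1.424 servings → $1.77.
bell pepper + sweet potato with both tight: 2.657 servings and 1.657 servings → $2.21.
orange + sweet potato: the both-tight solution has a negative serving — not a feasible corner.
The minimum over all feasible corners is $1.77.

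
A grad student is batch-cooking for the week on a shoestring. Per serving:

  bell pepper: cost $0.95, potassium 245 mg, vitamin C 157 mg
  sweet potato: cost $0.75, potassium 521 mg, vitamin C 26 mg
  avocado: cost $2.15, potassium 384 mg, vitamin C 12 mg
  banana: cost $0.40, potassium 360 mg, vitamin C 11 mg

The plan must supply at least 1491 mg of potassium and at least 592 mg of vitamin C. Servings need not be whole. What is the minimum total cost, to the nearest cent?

$4.13

The cheapest plan sits at a corner of the feasible region — with two constraints it uses at most two foods.
bell pepper only: max(1491/245, 592/157) = 6.086 servings → $5.78.
sweet potato only: max(1491/521, 592/26) = 22.77 servings → $17.08.
avocado only: max(1491/384, 592/12) = 49.33 servings → $106.07.
banana only: max(1491/360, 592/11) = 53.82 servings → $21.53.
bell pepper + sweet potato with both tight: 3.575 servings and 1.181 servings → $4.28.
bell pepper + avocado with both tight: 3.652 servings and 1.553 servings → $6.81.
bell pepper + banana with both tight: 3.655 servings and 1.654 servings → $4.13.
sweet potato + avocado: intersection lies outside the first quadrant.
sweet potato + banana: intersection lies outside the first quadrant.
avocado + banana with both targets exact would need a negative amount; discard.
So the least-cost plan costs $4.13.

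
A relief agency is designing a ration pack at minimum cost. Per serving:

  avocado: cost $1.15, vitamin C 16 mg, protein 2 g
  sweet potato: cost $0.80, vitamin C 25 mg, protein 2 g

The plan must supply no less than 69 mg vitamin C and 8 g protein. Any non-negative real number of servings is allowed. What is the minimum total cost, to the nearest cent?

The cheapest plan sits at a corner of the feasible region — with two constraints it uses at most two foods.
avocado only: max(69/16, 8/2) = 4.312 servings → $4.96.
sweet potato only: max(69/25, 8/2) = 4 servings → $3.20.
avocado + sweet potato with both tight: 3.444 servings and 0.5556 servings → $4.41.
The minimum over all feasible corners is $3.20.

$3.20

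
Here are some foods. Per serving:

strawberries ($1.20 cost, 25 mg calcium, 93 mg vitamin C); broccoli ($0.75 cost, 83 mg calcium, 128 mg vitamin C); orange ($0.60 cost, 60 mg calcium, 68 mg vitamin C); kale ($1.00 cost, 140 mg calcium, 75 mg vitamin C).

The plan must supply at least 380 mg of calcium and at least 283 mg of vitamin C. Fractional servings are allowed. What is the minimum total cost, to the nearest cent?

Two binding constraints pin down two serving amounts, so the optimal mix uses at most two foods. The candidates are each food alone (scaled to the tighter of calcium/vitamin C) and each pair with both constraints tight.
strawberries only: max(380/25, 283/93) = 15.2 servings → $18.24.
broccoli only: max(380/83, 283/128) = 4.578 servings → $3.43.
orange only: max(380/60, 283/68) = 6.333 servings → $3.80.
kale only: max(380/140, 283/75) = 3.773 servings → $3.77.
strawberries + broccoli with both targets exact would need a negative amount; discard.
strawberries + orange with both targets exact would need a negative amount; discard.
strawberries + kale with both tight: 0.9978 servings and 2.536 servings → $3.73.
broccoli + orange: intersection lies outside the first quadrant.
broccoli + kale with both tight: 0.9508 servings and 2.151 servings → $2.86.
orange + kale with both tight: 2.215 servings and 1.765 servings → $3.09.
Cheapest feasible corner: $2.86.

$2.86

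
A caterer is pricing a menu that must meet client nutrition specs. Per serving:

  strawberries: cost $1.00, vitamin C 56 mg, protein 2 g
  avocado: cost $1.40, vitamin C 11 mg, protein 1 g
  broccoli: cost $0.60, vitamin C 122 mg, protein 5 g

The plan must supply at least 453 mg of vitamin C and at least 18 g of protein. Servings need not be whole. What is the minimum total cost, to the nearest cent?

A basic optimal solution has at most two foods positive. Try each food alone and each pair with both targets met exactly.
strawberries only: max(453/56, 18/2) = 9 servings → $9.00.
avocado only: max(453/11, 18/1) = 41.18 servings → $57.65.
broccoli only: max(453/122, 18/5) = 3.713 servings → $2.23.
strawberries + avocado with both tight: 7.5 servings and 3 servings → $11.70.
strawberries + broccoli with both tight: 1.917 servings and 2.833 servings → $3.62.
avocado + broccoli: intersection lies outside the first quadrant.
Cheapest feasible corner: $2.23.

$2.23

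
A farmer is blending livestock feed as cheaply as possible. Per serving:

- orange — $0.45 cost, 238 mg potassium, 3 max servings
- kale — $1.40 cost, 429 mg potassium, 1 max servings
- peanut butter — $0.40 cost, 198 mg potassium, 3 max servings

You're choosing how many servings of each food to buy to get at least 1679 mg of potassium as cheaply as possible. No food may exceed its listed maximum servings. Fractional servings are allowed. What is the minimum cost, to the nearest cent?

Cost per mg of potassium: orange $0.0019, peanut butter $0.0020, kale $0.0033.
Take 3 servings of orange: +714.0 mg potassium for $1.35 (total $1.35, still need 965.0 mg).
Take 3 servings of peanut butter: +594.0 mg potassium for $1.20 (total $2.55, still need 371.0 mg).
Take 0.8648 servings of kale: +371.0 mg potassium for $1.21 (total $3.76, still need 0.0 mg).
Greedy by cheapest-per-mg is optimal for a single linear constraint, so the minimum cost is $3.76.

$3.76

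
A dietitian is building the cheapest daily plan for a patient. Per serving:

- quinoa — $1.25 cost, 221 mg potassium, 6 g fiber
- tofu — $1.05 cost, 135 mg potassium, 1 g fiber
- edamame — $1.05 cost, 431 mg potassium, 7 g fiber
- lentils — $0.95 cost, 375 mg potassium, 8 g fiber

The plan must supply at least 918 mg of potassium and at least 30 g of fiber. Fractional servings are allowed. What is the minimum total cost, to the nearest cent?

quinoa only: max(918/221, 30/6) = 5 servings → $6.25.
tofu only: max(918/135, 30/1) = 30 servings → $31.50.
edamame only: max(918/431, 30/7) = 4.286 servings → $4.50.
lentils only: max(918/375, 30/8) = 3.75 servings → $3.56.
quinoa + tofu: the both-tight solution has a negative serving — not a feasible corner.
quinoa + edamame with both targets exact would need a negative amount; discard.
quinoa + lentils: intersection lies outside the first quadrant.
tofu + edamame with both targets exact would need a negative amount; discard.
tofu + lentils: the both-tight solution has a negative serving — not a feasible corner.
edamame + lentils: intersection lies outside the first quadrant.
So the least-cost plan costs $3.56.

$3.56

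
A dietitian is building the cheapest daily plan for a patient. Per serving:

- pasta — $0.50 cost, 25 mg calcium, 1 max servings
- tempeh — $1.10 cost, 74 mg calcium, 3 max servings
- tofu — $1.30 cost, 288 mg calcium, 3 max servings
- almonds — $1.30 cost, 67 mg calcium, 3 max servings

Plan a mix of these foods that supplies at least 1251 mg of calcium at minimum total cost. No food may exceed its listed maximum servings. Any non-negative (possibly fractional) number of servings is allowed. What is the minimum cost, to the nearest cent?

Cost per mg of calcium: tofu $0.0045, tempeh $0.0149, almonds $0.0194, pasta $0.0200.
Take 3 servings of tofu: +864.0 mg calcium for $3.90 (total $3.90, still need 387.0 mg).
Take 3 servings of tempeh: +222.0 mg calcium for $3.30 (total $7.20, still need 165.0 mg).
Take 2.463 servings of almonds: +165.0 mg calcium for $3.20 (total $10.40, still need 0.0 mg).
Filling from the cheapest source first is optimal under one linear minimum: $10.40.

$10.40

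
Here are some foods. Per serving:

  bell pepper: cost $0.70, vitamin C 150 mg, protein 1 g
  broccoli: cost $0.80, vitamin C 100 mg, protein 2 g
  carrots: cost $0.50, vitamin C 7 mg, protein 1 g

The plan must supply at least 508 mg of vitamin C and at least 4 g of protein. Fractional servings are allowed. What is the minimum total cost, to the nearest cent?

$2.52

An LP optimum is at a vertex; with two nutrient constraints at most two foods are used. Check each candidate.
bell pepper only: max(508/150, 4/1) = 4 servings → $2.80.
broccoli only: max(508/100, 4/2) = 5.08 servings → $4.06.
carrots only: max(508/7, 4/1) = 72.57 servings → $36.29.
bell pepper + broccoli with both tight: 3.08 servings and 0.46 servings → $2.52.
bell pepper + carrots with both tight: 3.357 servings and 0.6434 servings → $2.67.
broccoli + carrots: intersection lies outside the first quadrant.
Cheapest feasible corner: $2.52.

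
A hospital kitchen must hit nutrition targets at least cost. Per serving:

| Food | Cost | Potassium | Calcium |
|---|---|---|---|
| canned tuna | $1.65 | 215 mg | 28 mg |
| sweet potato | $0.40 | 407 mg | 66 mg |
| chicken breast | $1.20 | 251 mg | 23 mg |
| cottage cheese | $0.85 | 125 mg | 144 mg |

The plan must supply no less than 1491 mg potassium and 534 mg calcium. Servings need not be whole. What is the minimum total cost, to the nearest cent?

An LP optimum is at a vertex; with two nutrient constraints at most two foods are used. Check each candidate.
canned tuna only: max(1491/215, 534/28) = 19.07 servings → $31.47.
sweet potato only: max(1491/407, 534/66) = 8.091 servings → $3.24.
chicken breast only: max(1491/251, 534/23) = 23.22 servings → $27.86.
cottage cheese only: max(1491/125, 534/144) = 11.93 servings → $10.14.
canned tuna + sweet potato with both targets exact would need a negative amount; discard.
canned tuna + chicken breast: the both-tight solution has a negative serving — not a feasible corner.
canned tuna + cottage cheese with both tight: 5.388 servings and 2.661 servings → $11.15.
sweet potato + chicken breast with both targets exact would need a negative amount; discard.
sweet potato + cottage cheese with both tight: 2.938 servings and 2.362 servings → $3.18.
chicken breast + cottage cheese with both tight: 4.447 servings and 2.998 servings → $7.88.
Cheapest feasible corner: $3.18.

$3.18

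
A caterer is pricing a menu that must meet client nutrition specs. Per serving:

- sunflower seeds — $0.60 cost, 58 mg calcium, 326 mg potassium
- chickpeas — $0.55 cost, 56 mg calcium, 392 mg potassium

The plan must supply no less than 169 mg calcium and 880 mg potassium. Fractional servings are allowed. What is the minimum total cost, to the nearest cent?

Two binding constraints pin down two serving amounts, so the optimal mix uses at most two foods. The candidates are each food alone (scaled to the tighter of calcium/potassium) and each pair with both constraints tight.
sunflower seeds only: max(169/58, 880/326) = 2.914 servings → $1.75.
chickpeas only: max(169/56, 880/392) = 3.018 servings → $1.66.
sunflower seeds + chickpeas: intersection lies outside the first quadrant.
So the least-cost plan costs $1.66.

$1.66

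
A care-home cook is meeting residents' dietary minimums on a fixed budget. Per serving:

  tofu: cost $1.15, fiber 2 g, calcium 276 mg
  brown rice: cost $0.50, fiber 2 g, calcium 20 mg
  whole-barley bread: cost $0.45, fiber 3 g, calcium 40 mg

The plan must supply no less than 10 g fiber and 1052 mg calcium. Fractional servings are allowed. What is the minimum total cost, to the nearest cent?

$4.63

At the optimum either one food covers both requirements or two foods hit both targets exactly; no other combination can be cheaper.
tofu only: max(10/2, 1052/276) = 5 servings → $5.75.
brown rice only: max(10/2, 1052/20) = 52.6 servings → $26.30.
whole-barley bread only: max(10/3, 1052/40) = 26.3 servings → $11.84.
tofu + brown rice with both tight: 3.719 servings and 1.281 servings → $4.92.
tofu + whole-barley bread with both tight: 3.684 servings and 0.877 servings → $4.63.
brown rice + whole-barley bread with both targets exact would need a negative amount; discard.
So the least-cost plan costs $4.63.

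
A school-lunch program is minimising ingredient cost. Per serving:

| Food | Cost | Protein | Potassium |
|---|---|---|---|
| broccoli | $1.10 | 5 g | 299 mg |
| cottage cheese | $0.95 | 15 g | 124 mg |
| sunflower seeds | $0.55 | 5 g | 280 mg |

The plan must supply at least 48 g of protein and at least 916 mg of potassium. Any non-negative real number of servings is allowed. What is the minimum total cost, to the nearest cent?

Minimising a linear cost over {protein ≥ 48, potassium ≥ 916, servings ≥ 0} — the optimum is at a vertex, using one or two foods.
broccoli only: max(48/5, 916/299) = 9.6 servings → $10.56.
cottage cheese only: max(48/15, 916/124) = 7.387 servings → $7.02.
sunflower seeds only: max(48/5, 916/280) = 9.6 servings → $5.28.
broccoli + cottage cheese with both tight: 2.015 servings and 2.528 servings → $4.62.
broccoli + sunflower seeds: intersection lies outside the first quadrant.
cottage cheese + sunflower seeds with both tight: 2.475 servings and 2.175 servings → $3.55.
So the least-cost plan costs $3.55.

$3.55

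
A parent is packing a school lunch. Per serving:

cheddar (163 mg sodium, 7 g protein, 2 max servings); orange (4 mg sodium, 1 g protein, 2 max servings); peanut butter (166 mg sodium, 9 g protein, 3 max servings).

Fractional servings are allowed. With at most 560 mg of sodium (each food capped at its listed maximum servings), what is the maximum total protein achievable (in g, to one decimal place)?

Protein per mg sodium: orange 0.25, peanut butter 0.05422, cheddar 0.04294.
Take 2 servings of orange: uses 8 mg sodium, +2.0 g protein (running total 2.0 g).
Take 3 servings of peanut butter: uses 498 mg sodium, +27.0 g protein (running total 29.0 g).
Take 0.3313 servings of cheddar: uses 54 mg sodium, +2.3 g protein (running total 31.3 g).
Greedy by best ratio exhausts the sodium allowance optimally: 31.3 g.

31.3 g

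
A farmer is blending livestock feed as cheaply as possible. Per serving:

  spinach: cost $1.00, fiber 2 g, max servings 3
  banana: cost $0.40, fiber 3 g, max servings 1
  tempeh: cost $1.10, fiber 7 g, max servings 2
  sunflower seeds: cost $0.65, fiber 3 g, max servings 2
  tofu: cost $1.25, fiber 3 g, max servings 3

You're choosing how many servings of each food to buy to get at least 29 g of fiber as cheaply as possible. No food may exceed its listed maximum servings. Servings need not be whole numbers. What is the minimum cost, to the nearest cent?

Cost per g of fiber: banana $0.1333, tempeh $0.1571, sunflower seeds $0.2167, tofu $0.4167, spinach $0.5000.
Take 1 serving of banana: +3.0 g fiber for $0.40 (total $0.40, still need 26.0 g).
Take 2 servings of tempeh: +14.0 g fiber for $2.20 (total $2.60, still need 12.0 g).
Take 2 servings of sunflower seeds: +6.0 g fiber for $1.30 (total $3.90, still need 6.0 g).
Take 2 servings of tofu: +6.0 g fiber for $2.50 (total $6.40, still need 0.0 g).
Filling from the cheapest source first is optimal under one linear minimum: $6.40.

$6.40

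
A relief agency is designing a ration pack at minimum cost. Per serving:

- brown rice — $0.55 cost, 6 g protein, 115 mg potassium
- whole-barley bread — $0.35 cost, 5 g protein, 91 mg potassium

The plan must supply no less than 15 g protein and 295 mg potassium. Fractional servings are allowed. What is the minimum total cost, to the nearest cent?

With two linear requirements the optimum uses one or two foods; enumerate the corners.
brown rice only: max(15/6, 295/115) = 2.565 servings → $1.41.
whole-barley bread only: max(15/5, 295/91) = 3.242 servings → $1.13.
brown rice + whole-barley bread with both targets exact would need a negative amount; discard.
Cheapest feasible corner: $1.13.

$1.13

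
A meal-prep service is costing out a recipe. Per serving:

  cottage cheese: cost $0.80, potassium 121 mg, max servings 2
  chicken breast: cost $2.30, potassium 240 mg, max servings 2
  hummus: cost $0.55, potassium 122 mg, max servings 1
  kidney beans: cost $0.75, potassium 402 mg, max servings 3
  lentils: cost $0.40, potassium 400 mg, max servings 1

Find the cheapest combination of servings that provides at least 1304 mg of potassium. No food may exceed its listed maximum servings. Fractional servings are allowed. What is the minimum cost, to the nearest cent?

Cost per mg of potassium: lentils $0.0010, kidney beans $0.0019, hummus $0.0045, cottage cheese $0.0066, chicken breast $0.0096.
Take 1 serving of lentils: +400.0 mg potassium for $0.40 (total $0.40, still need 904.0 mg).
Take 2.249 servings of kidney beans: +904.0 mg potassium for $1.69 (total $2.09, still need 0.0 mg).
Greedy by cheapest-per-mg is optimal for a single linear constraint, so the minimum cost is $2.09.

$2.09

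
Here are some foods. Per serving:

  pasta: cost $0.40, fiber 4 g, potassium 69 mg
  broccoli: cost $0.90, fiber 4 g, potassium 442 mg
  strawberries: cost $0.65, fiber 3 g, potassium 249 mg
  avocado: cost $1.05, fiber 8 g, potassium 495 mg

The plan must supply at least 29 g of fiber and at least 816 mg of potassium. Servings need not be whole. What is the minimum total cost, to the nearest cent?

Check every corner: each single food scaled to meet both minima, and each pair solved so both constraints bind.
pasta only: max(29/4, 816/69) = 11.83 servings → $4.73.
broccoli only: max(29/4, 816/442) = 7.25 servings → $6.53.
strawberries only: max(29/3, 816/249) = 9.667 servings → $6.28.
avocado only: max(29/8, 816/495) = 3.625 servings → $3.81.
pasta + broccoli with both tight: 6.403 servings and 0.8465 servings → $3.32.
pasta + strawberries with both tight: 6.049 servings and 1.601 servings → $3.46.
pasta + avocado with both tight: 5.481 servings and 0.8845 servings → $3.12.
broccoli + strawberries: intersection lies outside the first quadrant.
broccoli + avocado: the both-tight solution has a negative serving — not a feasible corner.
strawberries + avocado with both targets exact would need a negative amount; discard.
So the least-cost plan costs $3.12.

$3.12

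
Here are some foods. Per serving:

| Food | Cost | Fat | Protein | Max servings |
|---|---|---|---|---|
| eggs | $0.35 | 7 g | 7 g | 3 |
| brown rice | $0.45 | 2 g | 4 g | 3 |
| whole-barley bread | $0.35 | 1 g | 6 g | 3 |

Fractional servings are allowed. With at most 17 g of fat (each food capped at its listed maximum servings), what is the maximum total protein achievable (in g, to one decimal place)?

Protein per g fat: whole-barley bread 6, brown rice 2, eggs 1.
Take 3 servings of whole-barley bread: uses 3 g fat, +18.0 g protein (running total 18.0 g).
Take 3 servings of brown rice: uses 6 g fat, +12.0 g protein (running total 30.0 g).
Take 1.143 servings of eggs: uses 8 g fat, +8.0 g protein (running total 38.0 g).
Greedy by best ratio exhausts the fat allowance optimally: 38.0 g.

38.0 g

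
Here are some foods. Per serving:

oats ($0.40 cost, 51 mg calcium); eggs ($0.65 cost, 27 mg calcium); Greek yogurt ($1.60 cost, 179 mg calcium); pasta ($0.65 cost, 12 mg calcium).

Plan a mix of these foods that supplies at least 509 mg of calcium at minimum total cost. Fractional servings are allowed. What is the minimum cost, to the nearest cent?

Cost per mg of calcium: oats $0.0078, Greek yogurt $0.0089, eggs $0.0241, pasta $0.0542.
With no serving limits, use only oats: 509 mg / 51 mg = 9.98 servings × $0.40 = $3.99.

$3.99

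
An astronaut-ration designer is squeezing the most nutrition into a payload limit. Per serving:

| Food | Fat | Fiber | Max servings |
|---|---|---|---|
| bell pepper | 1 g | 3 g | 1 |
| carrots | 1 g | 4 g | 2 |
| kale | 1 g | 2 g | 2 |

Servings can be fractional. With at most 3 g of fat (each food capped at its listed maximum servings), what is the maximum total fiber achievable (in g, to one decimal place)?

11.0 g

Fiber per g fat: carrots 4, bell pepper 3, kale 2.
Take 2 servings of carrots: uses 2 g fat, +8.0 g fiber (running total 8.0 g).
Take 1 serving of bell pepper: uses 1 g fat, +3.0 g fiber (running total 11.0 g).
Greedy by best ratio exhausts the fat allowance optimally: 11.0 g.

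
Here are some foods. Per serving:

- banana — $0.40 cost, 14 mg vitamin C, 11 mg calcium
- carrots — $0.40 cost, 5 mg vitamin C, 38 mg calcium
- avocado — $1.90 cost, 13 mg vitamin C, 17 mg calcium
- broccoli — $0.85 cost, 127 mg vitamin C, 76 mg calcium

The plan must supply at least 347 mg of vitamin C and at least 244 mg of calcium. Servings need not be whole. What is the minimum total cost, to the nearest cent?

Two binding constraints pin down two serving amounts, so the optimal mix uses at most two foods. The candidates are each food alone (scaled to the tighter of vitamin C/calcium) and each pair with both constraints tight.
banana only: max(347/14, 244/11) = 24.79 servings → $9.91.
carrots only: max(347/5, 244/38) = 69.4 servings → $27.76.
avocado only: max(347/13, 244/17) = 26.69 servings → $50.72.
broccoli only: max(347/127, 244/76) = 3.211 servings → $2.73.
banana + carrots: the both-tight solution has a negative serving — not a feasible corner.
banana + avocado: intersection lies outside the first quadrant.
banana + broccoli with both tight: 13.86 servings and 1.204 servings → $6.57.
carrots + avocado: intersection lies outside the first quadrant.
carrots + broccoli with both tight: 1.038 servings and 2.691 servings → $2.70.
avocado + broccoli with both tight: 3.942 servings and 2.329 servings → $9.47.
The minimum over all feasible corners is $2.70.

$2.70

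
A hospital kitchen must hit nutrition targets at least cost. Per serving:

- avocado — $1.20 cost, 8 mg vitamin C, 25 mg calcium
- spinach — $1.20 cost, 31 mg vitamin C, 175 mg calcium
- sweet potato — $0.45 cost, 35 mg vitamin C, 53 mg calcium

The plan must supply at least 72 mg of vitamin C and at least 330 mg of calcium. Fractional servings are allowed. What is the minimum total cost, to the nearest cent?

$2.31

An LP optimum is at a vertex; with two nutrient constraints at most two foods are used. Check each candidate.
avocado only: max(72/8, 330/25) = 13.2 servings → $15.84.
spinach only: max(72/31, 330/175) = 2.323 servings → $2.79.
sweet potato only: max(72/35, 330/53) = 6.226 servings → $2.80.
avocado + spinach with both tight: 3.792 servings and 1.344 servings → $6.16.
avocado + sweet potato with both targets exact would need a negative amount; discard.
spinach + sweet potato with both tight: 1.726 servings and 0.5288 servings → $2.31.
Cheapest feasible corner: $2.31.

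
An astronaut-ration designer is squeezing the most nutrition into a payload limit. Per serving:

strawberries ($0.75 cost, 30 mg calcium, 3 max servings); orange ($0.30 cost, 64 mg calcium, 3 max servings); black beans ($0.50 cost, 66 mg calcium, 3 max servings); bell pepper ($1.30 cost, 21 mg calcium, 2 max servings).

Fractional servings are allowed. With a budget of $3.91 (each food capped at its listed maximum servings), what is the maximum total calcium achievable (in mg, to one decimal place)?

Calcium per dollar: orange 213.3, black beans 132, strawberries 40, bell pepper 16.15.
Take 3 servings of orange: spends $0.90, +192.0 mg calcium (running total 192.0 mg).
Take 3 servings of black beans: spends $1.50, +198.0 mg calcium (running total 390.0 mg).
Take 2.013 servings of strawberries: spends $1.51, +60.4 mg calcium (running total 450.4 mg).
Filling greedily by calcium-per-dollar is optimal for one linear limit, giving 450.4 mg.

450.4 mg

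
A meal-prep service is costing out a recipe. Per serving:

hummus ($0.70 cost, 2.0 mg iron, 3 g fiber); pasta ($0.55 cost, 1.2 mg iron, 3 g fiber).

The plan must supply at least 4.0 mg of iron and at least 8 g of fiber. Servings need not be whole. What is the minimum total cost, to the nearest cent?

hummus only: max(4.0/2.0, 8/3) = 2.667 servings → $1.87.
pasta only: max(4.0/1.2, 8/3) = 3.333 servings → $1.83.
hummus + pasta with both tight: 1 serving and 1.667 servings → $1.62.
Cheapest feasible corner: $1.62.

$1.62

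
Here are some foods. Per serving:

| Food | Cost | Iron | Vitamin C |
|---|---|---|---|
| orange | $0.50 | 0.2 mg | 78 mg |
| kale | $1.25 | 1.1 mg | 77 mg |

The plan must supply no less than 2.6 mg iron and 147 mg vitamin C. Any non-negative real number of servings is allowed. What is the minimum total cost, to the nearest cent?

Minimising a linear cost over {iron ≥ 2.6, vitamin C ≥ 147, servings ≥ 0} — the optimum is at a vertex, using one or two foods.
orange only: max(2.6/0.2, 147/78) = 13 servings → $6.50.
kale only: max(2.6/1.1, 147/77) = 2.364 servings → $2.95.
orange + kale: the both-tight solution has a negative serving — not a feasible corner.
The minimum over all feasible corners is $2.95.

$2.95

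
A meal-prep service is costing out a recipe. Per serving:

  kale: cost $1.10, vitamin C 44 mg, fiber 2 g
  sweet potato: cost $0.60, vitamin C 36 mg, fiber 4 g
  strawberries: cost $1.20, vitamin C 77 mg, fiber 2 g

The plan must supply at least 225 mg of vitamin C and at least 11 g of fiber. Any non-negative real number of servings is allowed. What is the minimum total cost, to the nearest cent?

Two binding constraints pin down two serving amounts, so the optimal mix uses at most two foods. The candidates are each food alone (scaled to the tighter of vitamin C/fiber) and each pair with both constraints tight.
kale only: max(225/44, 11/2) = 5.5 servings → $6.05.
sweet potato only: max(225/36, 11/4) = 6.25 servings → $3.75.
strawberries only: max(225/77, 11/2) = 5.5 servings → $6.60.
kale + sweet potato with both tight: 4.846 servings and 0.3269 servings → $5.53.
kale + strawberries: the both-tight solution has a negative serving — not a feasible corner.
sweet potato + strawberries with both tight: 1.682 servings and 2.136 servings → $3.57.
So the least-cost plan costs $3.57.

$3.57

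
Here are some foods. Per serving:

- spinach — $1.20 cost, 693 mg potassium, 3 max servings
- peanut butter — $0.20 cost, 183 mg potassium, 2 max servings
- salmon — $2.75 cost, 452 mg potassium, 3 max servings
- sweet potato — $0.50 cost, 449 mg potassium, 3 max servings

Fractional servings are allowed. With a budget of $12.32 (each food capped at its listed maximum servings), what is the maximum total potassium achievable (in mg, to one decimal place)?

Potassium per dollar: peanut butter 915, sweet potato 898, spinach 577.5, salmon 164.4.
Take 2 servings of peanut butter: spends $0.40, +366.0 mg potassium (running total 366.0 mg).
Take 3 servings of sweet potato: spends $1.50, +1347.0 mg potassium (running total 1713.0 mg).
Take 3 servings of spinach: spends $3.60, +2079.0 mg potassium (running total 3792.0 mg).
Take 2.48 servings of salmon: spends $6.82, +1121.0 mg potassium (running total 4913.0 mg).
Greedy by best ratio exhausts the cost allowance optimally: 4913.0 mg.

4913.0 mg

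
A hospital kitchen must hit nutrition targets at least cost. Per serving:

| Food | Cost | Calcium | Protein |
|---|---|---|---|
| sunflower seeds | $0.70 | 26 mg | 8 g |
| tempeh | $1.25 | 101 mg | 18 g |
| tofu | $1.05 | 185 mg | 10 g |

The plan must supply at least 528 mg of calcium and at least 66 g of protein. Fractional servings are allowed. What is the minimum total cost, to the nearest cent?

$5.02

For a min-cost LP with two ≥-constraints, a basic feasible solution has at most two positive variables.
sunflower seeds only: max(528/26, 66/8) = 20.31 servings → $14.22.
tempeh only: max(528/101, 66/18) = 5.228 servings → $6.53.
tofu only: max(528/185, 66/10) = 6.6 servings → $6.93.
sunflower seeds + tempeh with both targets exact would need a negative amount; discard.
sunflower seeds + tofu with both tight: 5.68 servings and 2.056 servings → $6.13.
tempeh + tofu with both tight: 2.987 servings and 1.223 servings → $5.02.
Cheapest feasible corner: $5.02.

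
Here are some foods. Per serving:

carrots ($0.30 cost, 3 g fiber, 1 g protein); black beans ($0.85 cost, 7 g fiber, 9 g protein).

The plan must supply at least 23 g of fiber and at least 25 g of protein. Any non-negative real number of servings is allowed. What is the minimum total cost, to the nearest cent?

$2.69

For a min-cost LP with two ≥-constraints, a basic feasible solution has at most two positive variables.
carrots only: max(23/3, 25/1) = 25 servings → $7.50.
black beans only: max(23/7, 25/9) = 3.286 servings → $2.79.
carrots + black beans with both tight: 1.6 servings and 2.6 servings → $2.69.
So the least-cost plan costs $2.69.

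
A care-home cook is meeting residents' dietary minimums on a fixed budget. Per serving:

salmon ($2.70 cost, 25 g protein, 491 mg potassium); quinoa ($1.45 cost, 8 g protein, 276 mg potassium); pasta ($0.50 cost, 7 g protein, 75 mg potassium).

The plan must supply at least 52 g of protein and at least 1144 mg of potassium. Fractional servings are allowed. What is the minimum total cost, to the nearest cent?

$6.22

Minimising a linear cost over {protein ≥ 52, potassium ≥ 1144, servings ≥ 0} — the optimum is at a vertex, using one or two foods.
salmon only: max(52/25, 1144/491) = 2.33 servings → $6.29.
quinoa only: max(52/8, 1144/276) = 6.5 servings → $9.43.
pasta only: max(52/7, 1144/75) = 15.25 servings → $7.63.
salmon + quinoa with both tight: 1.75 servings and 1.032 servings → $6.22.
salmon + pasta with both targets exact would need a negative amount; discard.
quinoa + pasta with both tight: 3.084 servings and 3.904 servings → $6.42.
Cheapest feasible corner: $6.22.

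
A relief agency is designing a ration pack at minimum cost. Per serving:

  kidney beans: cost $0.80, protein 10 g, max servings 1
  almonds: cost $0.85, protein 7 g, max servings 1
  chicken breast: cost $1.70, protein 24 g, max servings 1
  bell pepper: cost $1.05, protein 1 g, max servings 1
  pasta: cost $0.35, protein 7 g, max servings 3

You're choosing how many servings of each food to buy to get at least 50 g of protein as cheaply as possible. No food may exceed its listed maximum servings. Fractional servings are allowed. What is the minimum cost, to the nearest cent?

Cost per g of protein: pasta $0.0500, chicken breast $0.0708, kidney beans $0.0800, almonds $0.1214, bell pepper $1.0500.
Take 3 servings of pasta: +21.0 g protein for $1.05 (total $1.05, still need 29.0 g).
Take 1 serving of chicken breast: +24.0 g protein for $1.70 (total $2.75, still need 5.0 g).
Take 0.5 servings of kidney beans: +5.0 g protein for $0.40 (total $3.15, still need 0.0 g).
Greedy by cheapest-per-g is optimal for a single linear constraint, so the minimum cost is $3.15.

$3.15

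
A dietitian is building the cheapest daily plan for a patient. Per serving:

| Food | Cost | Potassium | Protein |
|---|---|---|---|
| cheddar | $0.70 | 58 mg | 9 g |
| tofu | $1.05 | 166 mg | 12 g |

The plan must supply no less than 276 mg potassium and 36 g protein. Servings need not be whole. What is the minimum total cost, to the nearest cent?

cheddar only: max(276/58, 36/9) = 4.759 servings → $3.33.
tofu only: max(276/166, 36/12) = 3 servings → $3.15.
cheddar + tofu with both tight: 3.338 servings and 0.4962 servings → $2.86.
So the least-cost plan costs $2.86.

$2.86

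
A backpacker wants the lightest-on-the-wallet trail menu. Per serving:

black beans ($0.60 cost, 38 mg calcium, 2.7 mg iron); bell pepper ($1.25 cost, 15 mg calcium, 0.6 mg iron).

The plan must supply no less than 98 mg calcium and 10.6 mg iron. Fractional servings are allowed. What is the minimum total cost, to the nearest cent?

The cheapest plan sits at a corner of the feasible region — with two constraints it uses at most two foods.
black beans only: max(98/38, 10.6/2.7) = 3.926 servings → $2.36.
bell pepper only: max(98/15, 10.6/0.6) = 17.67 servings → $22.08.
black beans + bell pepper: the both-tight solution has a negative serving — not a feasible corner.
Cheapest feasible corner: $2.36.

$2.36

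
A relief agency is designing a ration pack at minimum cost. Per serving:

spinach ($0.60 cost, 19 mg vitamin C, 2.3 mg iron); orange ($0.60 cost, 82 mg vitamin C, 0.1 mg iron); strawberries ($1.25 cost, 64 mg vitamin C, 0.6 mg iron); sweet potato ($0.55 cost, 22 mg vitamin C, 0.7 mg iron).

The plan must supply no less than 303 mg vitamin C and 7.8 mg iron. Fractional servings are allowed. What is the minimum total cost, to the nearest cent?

$3.72

A basic optimal solution has at most two foods positive. Try each food alone and each pair with both targets met exactly.
spinach only: max(303/19, 7.8/2.3) = 15.95 servings → $9.57.
orange only: max(303/82, 7.8/0.1) = 78 servings → $46.80.
strawberries only: max(303/64, 7.8/0.6) = 13 servings → $16.25.
sweet potato only: max(303/22, 7.8/0.7) = 13.77 servings → $7.58.
spinach + orange with both tight: 3.264 servings and 2.939 servings → $3.72.
spinach + strawberries with both tight: 2.337 servings and 4.041 servings → $6.45.
spinach + sweet potato: intersection lies outside the first quadrant.
orange + strawberries: intersection lies outside the first quadrant.
orange + sweet potato with both tight: 0.7337 servings and 11.04 servings → $6.51.
strawberries + sweet potato with both tight: 1.282 servings and 10.04 servings → $7.13.
Cheapest feasible corner: $3.72.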